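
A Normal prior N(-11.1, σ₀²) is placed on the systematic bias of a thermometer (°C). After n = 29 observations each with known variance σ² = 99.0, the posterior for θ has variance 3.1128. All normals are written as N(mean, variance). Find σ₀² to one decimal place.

For the Normal–Normal model with known σ², precisions add: τ_n = τ₀ + n/σ².
So 1/σ₀² = 1/3.1128 − 29/99.0 = 0.321254 − 0.292929 = 0.028325.
Hence σ₀² = 1/0.028325 ≈ 35.3.

σ₀² = 35.3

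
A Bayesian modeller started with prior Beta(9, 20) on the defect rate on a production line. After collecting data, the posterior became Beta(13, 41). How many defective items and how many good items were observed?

A Beta(a, b) prior with s successes and f failures in binomial data gives a Beta(a+s, b+f) posterior.
Match parameters: s=13−9=4, f=41−20=21.

4 defective items and 21 good items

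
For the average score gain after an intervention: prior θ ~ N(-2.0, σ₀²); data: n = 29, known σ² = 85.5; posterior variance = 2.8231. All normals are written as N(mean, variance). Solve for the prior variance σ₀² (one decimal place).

σ₀² = 66.5

For the Normal–Normal model with known σ², precisions add: τ_n = τ₀ + n/σ².
So 1/σ₀² = 1/2.8231 − 29/85.5 = 0.354221 − 0.339181 = 0.015040.
Hence σ₀² = 1/0.015040 ≈ 66.5.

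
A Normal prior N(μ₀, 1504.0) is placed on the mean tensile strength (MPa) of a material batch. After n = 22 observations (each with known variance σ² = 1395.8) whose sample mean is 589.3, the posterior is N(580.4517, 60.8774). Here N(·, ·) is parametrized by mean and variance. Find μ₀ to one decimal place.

The posterior mean is a precision-weighted average: μ_n = (τ₀μ₀ + τ_data·x̄)/(τ₀+τ_data), with τ₀=1/σ₀² and τ_data=n/σ².
Here τ₀ = 1/1504.0 = 0.000665 and τ_data = 22/1395.8 = 0.015762, so τ_n = 0.016427.
Rearranging for μ₀: μ₀ = (μ_n·τ_n − τ_data·x̄)/τ₀ = (580.4517·0.016427 − 0.015762·589.3) / 0.000665 = 0.246533/0.000665 ≈ 370.7.

μ₀ = 370.7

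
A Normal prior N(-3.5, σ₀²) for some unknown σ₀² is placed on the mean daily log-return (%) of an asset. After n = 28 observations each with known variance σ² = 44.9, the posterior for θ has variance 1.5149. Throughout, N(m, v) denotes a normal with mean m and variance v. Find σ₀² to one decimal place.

σ₀² = 27.4

Posterior precision equals prior precision plus data precision: 1/σ_n² = 1/σ₀² + n/σ².
So 1/σ₀² = 1/1.5149 − 28/44.9 = 0.660110 − 0.623608 = 0.036502.
Hence σ₀² = 1/0.036502 ≈ 27.4.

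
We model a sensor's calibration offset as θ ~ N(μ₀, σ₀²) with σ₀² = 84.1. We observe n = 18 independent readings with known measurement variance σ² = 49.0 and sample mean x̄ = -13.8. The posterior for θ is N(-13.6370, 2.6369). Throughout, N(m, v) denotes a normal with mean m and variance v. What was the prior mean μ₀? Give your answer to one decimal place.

μ₀ = -8.6

With known observation variance, the Normal–Normal posterior has precision τ_n = τ₀ + n/σ² and mean μ_n = (τ₀μ₀ + (n/σ²)x̄)/τ_n.
Here τ₀ = 1/84.1 = 0.011891 and τ_data = 18/49.0 = 0.367347, so τ_n = 0.379238.
Rearranging for μ₀: μ₀ = (μ_n·τ_n − τ_data·x̄)/τ₀ = (-13.6370·0.379238 − 0.367347·-13.8) / 0.011891 = -0.102280/0.011891 ≈ -8.6.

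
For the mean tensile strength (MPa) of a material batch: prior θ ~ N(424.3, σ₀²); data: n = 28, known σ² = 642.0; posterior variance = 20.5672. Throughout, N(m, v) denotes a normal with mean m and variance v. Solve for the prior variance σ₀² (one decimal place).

Posterior precision equals prior precision plus data precision: 1/σ_n² = 1/σ₀² + n/σ².
So 1/σ₀² = 1/20.5672 − 28/642.0 = 0.048621 − 0.043614 = 0.005007.
Hence σ₀² = 1/0.005007 ≈ 199.7.

σ₀² = 199.7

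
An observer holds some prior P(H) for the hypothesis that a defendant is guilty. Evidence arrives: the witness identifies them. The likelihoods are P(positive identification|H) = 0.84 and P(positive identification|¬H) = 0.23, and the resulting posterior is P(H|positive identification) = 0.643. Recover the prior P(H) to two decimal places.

In odds form, posterior odds = prior odds × likelihood ratio, so prior odds = posterior odds ÷ LR.
Posterior odds = 0.643/(1−0.643) = 1.8011. LR = 0.84/0.23 = 3.6522.
Prior odds = 1.8011/3.6522 = 0.4932, so P(H) = 0.4932/(1+0.4932) ≈ 0.33.

P(H) = 0.33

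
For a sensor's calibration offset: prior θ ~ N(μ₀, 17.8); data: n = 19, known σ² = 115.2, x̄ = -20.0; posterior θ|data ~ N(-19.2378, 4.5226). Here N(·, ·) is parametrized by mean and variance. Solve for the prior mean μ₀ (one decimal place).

The posterior mean is a precision-weighted average: μ_n = (τ₀μ₀ + τ_data·x̄)/(τ₀+τ_data), with τ₀=1/σ₀² and τ_data=n/σ².
Here τ₀ = 1/17.8 = 0.056180 and τ_data = 19/115.2 = 0.164931, so τ_n = 0.221111.
Rearranging for μ₀: μ₀ = (μ_n·τ_n − τ_data·x̄)/τ₀ = (-19.2378·0.221111 − 0.164931·-20.0) / 0.056180 = -0.955069/0.056180 ≈ -17.0.

μ₀ = -17.0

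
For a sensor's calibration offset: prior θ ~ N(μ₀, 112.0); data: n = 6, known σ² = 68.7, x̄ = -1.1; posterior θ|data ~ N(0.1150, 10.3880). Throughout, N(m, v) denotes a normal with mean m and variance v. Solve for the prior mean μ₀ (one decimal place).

μ₀ = 12.0

The posterior mean is a precision-weighted average: μ_n = (τ₀μ₀ + τ_data·x̄)/(τ₀+τ_data), with τ₀=1/σ₀² and τ_data=n/σ².
Here τ₀ = 1/112.0 = 0.008929 and τ_data = 6/68.7 = 0.087336, so τ_n = 0.096265.
Rearranging for μ₀: μ₀ = (μ_n·τ_n − τ_data·x̄)/τ₀ = (0.1150·0.096265 − 0.087336·-1.1) / 0.008929 = 0.107140/0.008929 ≈ 12.0.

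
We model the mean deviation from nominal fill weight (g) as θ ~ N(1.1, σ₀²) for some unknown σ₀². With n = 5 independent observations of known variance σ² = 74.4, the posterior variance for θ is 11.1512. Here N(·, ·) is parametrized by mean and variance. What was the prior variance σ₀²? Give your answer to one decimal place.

σ₀² = 44.5

For the Normal–Normal model with known σ², precisions add: τ_n = τ₀ + n/σ².
So 1/σ₀² = 1/11.1512 − 5/74.4 = 0.089676 − 0.067204 = 0.022472.
Hence σ₀² = 1/0.022472 ≈ 44.5.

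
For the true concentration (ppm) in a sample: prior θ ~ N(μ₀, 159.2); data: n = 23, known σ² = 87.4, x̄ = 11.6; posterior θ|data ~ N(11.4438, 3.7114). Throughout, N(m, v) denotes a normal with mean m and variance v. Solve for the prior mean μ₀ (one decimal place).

μ₀ = 4.9

The posterior mean is a precision-weighted average: μ_n = (τ₀μ₀ + τ_data·x̄)/(τ₀+τ_data), with τ₀=1/σ₀² and τ_data=n/σ².
Here τ₀ = 1/159.2 = 0.006281 and τ_data = 23/87.4 = 0.263158, so τ_n = 0.269439.
Rearranging for μ₀: μ₀ = (μ_n·τ_n − τ_data·x̄)/τ₀ = (11.4438·0.269439 − 0.263158·11.6) / 0.006281 = 0.030773/0.006281 ≈ 4.9.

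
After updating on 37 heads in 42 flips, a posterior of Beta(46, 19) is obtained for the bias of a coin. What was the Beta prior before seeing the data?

Beta is conjugate to the binomial likelihood: posterior = Beta(a+s, b+f).
So a = 46 − 37 = 9 and b = 19 − 5 = 14.

Beta(9, 14)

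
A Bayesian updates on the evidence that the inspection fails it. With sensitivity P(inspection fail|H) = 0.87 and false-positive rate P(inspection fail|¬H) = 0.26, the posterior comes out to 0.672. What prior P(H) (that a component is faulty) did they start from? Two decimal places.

P(H) = 0.38

In odds form, posterior odds = prior odds × likelihood ratio, so prior odds = posterior odds ÷ LR.
Posterior odds = 0.672/(1−0.672) = 2.0488. LR = 0.87/0.26 = 3.3462.
Prior odds = 2.0488/3.3462 = 0.6123, so P(H) = 0.6123/(1+0.6123) ≈ 0.38.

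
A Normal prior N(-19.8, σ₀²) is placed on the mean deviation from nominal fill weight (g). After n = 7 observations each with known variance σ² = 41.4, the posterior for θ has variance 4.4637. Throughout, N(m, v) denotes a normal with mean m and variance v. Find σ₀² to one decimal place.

σ₀² = 18.2

Posterior precision equals prior precision plus data precision: 1/σ_n² = 1/σ₀² + n/σ².
So 1/σ₀² = 1/4.4637 − 7/41.4 = 0.224029 − 0.169082 = 0.054947.
Hence σ₀² = 1/0.054947 ≈ 18.2.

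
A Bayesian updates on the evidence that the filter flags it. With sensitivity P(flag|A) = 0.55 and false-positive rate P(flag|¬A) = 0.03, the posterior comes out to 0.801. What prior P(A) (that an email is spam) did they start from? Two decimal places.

P(A) = 0.18

In odds form, posterior odds = prior odds × likelihood ratio, so prior odds = posterior odds ÷ LR.
Posterior odds = 0.801/(1−0.801) = 4.0251. LR = 0.55/0.03 = 18.3333.
Prior odds = 4.0251/18.3333 = 0.2196, so P(A) = 0.2196/(1+0.2196) ≈ 0.18.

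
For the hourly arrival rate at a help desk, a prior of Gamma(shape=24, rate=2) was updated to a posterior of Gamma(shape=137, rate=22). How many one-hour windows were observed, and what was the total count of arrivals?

n = 20 one-hour windows with total 113 arrivals

Gamma–Poisson conjugacy: posterior shape = α + Σxᵢ, posterior rate = β + n.
Matching: Σxᵢ = 137 − 24 = 113 and n = 22 − 2 = 20.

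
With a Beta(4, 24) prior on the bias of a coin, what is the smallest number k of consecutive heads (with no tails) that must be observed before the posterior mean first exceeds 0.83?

k = 114

After k heads and 0 tails the posterior is Beta(4+k, 24), with mean (4+k)/(4+24+k).
Set (4+k)/(28+k) > 0.83 and solve: k > (0.83·28 − 4)/(1 − 0.83) = 113.176.
The smallest integer exceeding 113.176 is 114, and checking k=114: (118)/(142) = 0.8310 > 0.83.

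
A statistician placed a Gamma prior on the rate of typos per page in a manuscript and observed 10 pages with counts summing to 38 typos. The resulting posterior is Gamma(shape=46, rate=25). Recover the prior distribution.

Gamma–Poisson conjugacy: posterior shape = α + Σxᵢ, posterior rate = β + n.
So α = 46 − 38 = 8 and β = 25 − 10 = 15.

Gamma(shape=8, rate=15)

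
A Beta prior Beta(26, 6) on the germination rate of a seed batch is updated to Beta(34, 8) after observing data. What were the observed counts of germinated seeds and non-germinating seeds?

A Beta(α, β) prior with s successes and f failures in binomial data gives a Beta(α+s, β+f) posterior.
So s = 34 − 26 = 8 and f = 8 − 6 = 2.

8 germinated seeds and 2 non-germinating seeds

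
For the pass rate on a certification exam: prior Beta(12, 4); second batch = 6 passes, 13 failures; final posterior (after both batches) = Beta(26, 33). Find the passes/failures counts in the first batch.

8 passes and 16 failures

Sequential conjugate updates are equivalent to a single update on the pooled data, so total successes = posterior α − prior α and total failures = posterior β − prior β.
Total across both batches: 26−12=14 passes, 33−4=29 failures.
Subtract the second batch: 14−6=8 passes and 29−13=16 failures.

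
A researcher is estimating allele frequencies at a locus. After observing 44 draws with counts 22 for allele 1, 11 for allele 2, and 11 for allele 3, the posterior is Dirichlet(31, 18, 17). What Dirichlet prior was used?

For a Dirichlet(α) prior with multinomial counts c, the posterior is Dirichlet(α + c) componentwise.
Subtract each count from the matching posterior parameter: 31−22=9, 18−11=7, 17−11=6.

Dirichlet(9, 7, 6)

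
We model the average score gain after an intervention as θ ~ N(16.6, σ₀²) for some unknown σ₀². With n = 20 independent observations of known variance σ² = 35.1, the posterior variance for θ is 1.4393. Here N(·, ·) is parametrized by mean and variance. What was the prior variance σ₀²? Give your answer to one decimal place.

For the Normal–Normal model with known σ², precisions add: τ_n = τ₀ + n/σ².
So 1/σ₀² = 1/1.4393 − 20/35.1 = 0.694782 − 0.569801 = 0.124981.
Hence σ₀² = 1/0.124981 ≈ 8.0.

σ₀² = 8.0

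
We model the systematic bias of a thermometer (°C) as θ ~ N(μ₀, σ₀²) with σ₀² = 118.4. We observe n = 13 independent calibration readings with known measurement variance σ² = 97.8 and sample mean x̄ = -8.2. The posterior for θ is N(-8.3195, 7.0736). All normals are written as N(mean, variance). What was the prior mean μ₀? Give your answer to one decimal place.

μ₀ = -10.2

With known observation variance, the Normal–Normal posterior has precision τ_n = τ₀ + n/σ² and mean μ_n = (τ₀μ₀ + (n/σ²)x̄)/τ_n.
Here τ₀ = 1/118.4 = 0.008446 and τ_data = 13/97.8 = 0.132924, so τ_n = 0.141370.
Rearranging for μ₀: μ₀ = (μ_n·τ_n − τ_data·x̄)/τ₀ = (-8.3195·0.141370 − 0.132924·-8.2) / 0.008446 = -0.086151/0.008446 ≈ -10.2.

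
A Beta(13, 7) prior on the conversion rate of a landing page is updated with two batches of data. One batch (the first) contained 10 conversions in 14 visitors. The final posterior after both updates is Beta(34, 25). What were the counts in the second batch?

11 conversions and 14 bounces

Because Beta–binomial updating is additive in the counts, the combined data contributed (α_post−α_prior, β_post−β_prior) successes and failures.
Total across both batches: 34−13=21 conversions, 25−7=18 bounces.
Subtract the first batch: 21−10=11 conversions and 18−4=14 bounces.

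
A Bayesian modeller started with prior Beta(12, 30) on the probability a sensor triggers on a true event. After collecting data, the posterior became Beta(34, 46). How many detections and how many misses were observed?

22 detections and 16 misses

Beta is conjugate to the binomial likelihood: posterior = Beta(a+s, b+f).
Match parameters: s=34−12=22, f=46−30=16.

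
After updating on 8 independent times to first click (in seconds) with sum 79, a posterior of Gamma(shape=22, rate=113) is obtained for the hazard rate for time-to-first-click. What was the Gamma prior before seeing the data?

Gamma–exponential conjugacy: posterior shape = α + n, posterior rate = β + Σtᵢ.
So α = 22 − 8 = 14 and β = 113 − 79 = 34.

Gamma(shape=14, rate=34)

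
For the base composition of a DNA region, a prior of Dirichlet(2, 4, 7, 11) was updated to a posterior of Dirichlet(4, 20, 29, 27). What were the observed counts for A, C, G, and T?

For a Dirichlet(α) prior with multinomial counts c, the posterior is Dirichlet(α + c) componentwise.
Counts are posterior − prior componentwise: 4−2=2, 20−4=16, 29−7=22, 27−11=16.

counts (2, 16, 22, 16)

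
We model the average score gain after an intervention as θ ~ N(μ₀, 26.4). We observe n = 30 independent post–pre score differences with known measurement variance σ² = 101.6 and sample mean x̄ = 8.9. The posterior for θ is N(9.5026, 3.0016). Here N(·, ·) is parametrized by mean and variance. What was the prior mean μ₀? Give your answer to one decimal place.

μ₀ = 14.2

The posterior mean is a precision-weighted average: μ_n = (τ₀μ₀ + τ_data·x̄)/(τ₀+τ_data), with τ₀=1/σ₀² and τ_data=n/σ².
Here τ₀ = 1/26.4 = 0.037879 and τ_data = 30/101.6 = 0.295276, so τ_n = 0.333155.
Rearranging for μ₀: μ₀ = (μ_n·τ_n − τ_data·x̄)/τ₀ = (9.5026·0.333155 − 0.295276·8.9) / 0.037879 = 0.537882/0.037879 ≈ 14.2.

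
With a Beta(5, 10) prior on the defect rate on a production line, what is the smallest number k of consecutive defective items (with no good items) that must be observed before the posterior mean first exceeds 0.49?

After k defective items and 0 good items the posterior is Beta(5+k, 10), with mean (5+k)/(5+10+k).
Set (5+k)/(15+k) > 0.49 and solve: k > (0.49·15 − 5)/(1 − 0.49) = 4.608.
The smallest integer exceeding 4.608 is 5, and checking k=5: (10)/(20) = 0.5000 > 0.49.

k = 5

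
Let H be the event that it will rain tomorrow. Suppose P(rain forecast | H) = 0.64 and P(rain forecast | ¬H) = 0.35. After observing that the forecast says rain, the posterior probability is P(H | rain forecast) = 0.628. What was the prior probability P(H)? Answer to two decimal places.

In odds form, posterior odds = prior odds × likelihood ratio, so prior odds = posterior odds ÷ LR.
Posterior odds = 0.628/(1−0.628) = 1.6882. LR = 0.64/0.35 = 1.8286.
Prior odds = 1.6882/1.8286 = 0.9232, so P(H) = 0.9232/(1+0.9232) ≈ 0.48.

P(H) = 0.48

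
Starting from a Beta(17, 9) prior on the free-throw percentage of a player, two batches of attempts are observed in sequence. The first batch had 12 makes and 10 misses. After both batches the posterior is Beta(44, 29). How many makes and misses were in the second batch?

15 makes and 10 misses

Because Beta–binomial updating is additive in the counts, the combined data contributed (α_post−α_prior, β_post−β_prior) successes and failures.
Total across both batches: 44−17=27 makes, 29−9=20 misses.
Subtract the first batch: 27−12=15 makes and 20−10=10 misses.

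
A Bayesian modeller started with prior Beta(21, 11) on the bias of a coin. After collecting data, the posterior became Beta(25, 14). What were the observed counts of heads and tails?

4 heads and 3 tails

Under Beta–binomial conjugacy the posterior parameters are (α+s, β+f).
So s = 25 − 21 = 4 and f = 14 − 11 = 3.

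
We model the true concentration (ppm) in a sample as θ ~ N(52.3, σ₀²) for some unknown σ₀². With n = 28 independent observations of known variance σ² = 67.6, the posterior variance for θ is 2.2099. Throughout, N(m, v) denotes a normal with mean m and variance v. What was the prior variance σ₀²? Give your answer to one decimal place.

For the Normal–Normal model with known σ², precisions add: τ_n = τ₀ + n/σ².
So 1/σ₀² = 1/2.2099 − 28/67.6 = 0.452509 − 0.414201 = 0.038308.
Hence σ₀² = 1/0.038308 ≈ 26.1.

σ₀² = 26.1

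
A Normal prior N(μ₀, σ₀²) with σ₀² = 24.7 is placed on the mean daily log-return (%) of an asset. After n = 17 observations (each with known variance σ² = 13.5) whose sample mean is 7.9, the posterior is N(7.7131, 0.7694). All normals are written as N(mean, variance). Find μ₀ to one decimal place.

μ₀ = 1.9

With known observation variance, the Normal–Normal posterior has precision τ_n = τ₀ + n/σ² and mean μ_n = (τ₀μ₀ + (n/σ²)x̄)/τ_n.
Here τ₀ = 1/24.7 = 0.040486 and τ_data = 17/13.5 = 1.259259, so τ_n = 1.299745.
Rearranging for μ₀: μ₀ = (μ_n·τ_n − τ_data·x̄)/τ₀ = (7.7131·1.299745 − 1.259259·7.9) / 0.040486 = 0.076917/0.040486 ≈ 1.9.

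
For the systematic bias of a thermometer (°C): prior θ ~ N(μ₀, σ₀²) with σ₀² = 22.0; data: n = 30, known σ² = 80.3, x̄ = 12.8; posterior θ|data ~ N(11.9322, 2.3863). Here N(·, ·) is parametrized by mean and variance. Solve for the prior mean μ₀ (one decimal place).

With known observation variance, the Normal–Normal posterior has precision τ_n = τ₀ + n/σ² and mean μ_n = (τ₀μ₀ + (n/σ²)x̄)/τ_n.
Here τ₀ = 1/22.0 = 0.045455 and τ_data = 30/80.3 = 0.373599, so τ_n = 0.419054.
Rearranging for μ₀: μ₀ = (μ_n·τ_n − τ_data·x̄)/τ₀ = (11.9322·0.419054 − 0.373599·12.8) / 0.045455 = 0.218169/0.045455 ≈ 4.8.

μ₀ = 4.8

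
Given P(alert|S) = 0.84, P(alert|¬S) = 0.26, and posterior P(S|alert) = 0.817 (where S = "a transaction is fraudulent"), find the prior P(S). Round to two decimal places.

In odds form, posterior odds = prior odds × likelihood ratio, so prior odds = posterior odds ÷ LR.
Posterior odds = 0.817/(1−0.817) = 4.4645. LR = 0.84/0.26 = 3.2308.
Prior odds = 4.4645/3.2308 = 1.3819, so P(S) = 1.3819/(1+1.3819) ≈ 0.58.

P(S) = 0.58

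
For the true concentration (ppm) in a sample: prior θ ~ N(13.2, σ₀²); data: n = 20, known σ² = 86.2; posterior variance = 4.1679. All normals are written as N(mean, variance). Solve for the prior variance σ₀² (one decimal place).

σ₀² = 126.4

Posterior precision equals prior precision plus data precision: 1/σ_n² = 1/σ₀² + n/σ².
So 1/σ₀² = 1/4.1679 − 20/86.2 = 0.239929 − 0.232019 = 0.007910.
Hence σ₀² = 1/0.007910 ≈ 126.4.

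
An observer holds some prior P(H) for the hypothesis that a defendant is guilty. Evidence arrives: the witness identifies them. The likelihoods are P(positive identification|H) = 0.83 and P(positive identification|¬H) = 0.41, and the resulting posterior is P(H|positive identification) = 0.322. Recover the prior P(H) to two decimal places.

In odds form, posterior odds = prior odds × likelihood ratio, so prior odds = posterior odds ÷ LR.
Posterior odds = 0.322/(1−0.322) = 0.4749. LR = 0.83/0.41 = 2.0244.
Prior odds = 0.4749/2.0244 = 0.2346, so P(H) = 0.2346/(1+0.2346) ≈ 0.19.

P(H) = 0.19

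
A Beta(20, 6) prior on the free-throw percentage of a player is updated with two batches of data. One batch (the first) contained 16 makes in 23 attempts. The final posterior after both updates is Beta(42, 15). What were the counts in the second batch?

Because Beta–binomial updating is additive in the counts, the combined data contributed (α_post−α_prior, β_post−β_prior) successes and failures.
Total across both batches: 42−20=22 makes, 15−6=9 misses.
Subtract the first batch: 22−16=6 makes and 9−7=2 misses.

6 makes and 2 misses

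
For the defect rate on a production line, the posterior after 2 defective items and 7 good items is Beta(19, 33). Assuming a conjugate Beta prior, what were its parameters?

Beta(17, 26)

Under Beta–binomial conjugacy the posterior parameters are (a+s, b+f).
Subtract the data counts: 19−2=17, 33−7=26.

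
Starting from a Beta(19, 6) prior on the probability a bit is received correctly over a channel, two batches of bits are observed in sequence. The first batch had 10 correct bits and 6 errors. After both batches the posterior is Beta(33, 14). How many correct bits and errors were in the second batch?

4 correct bits and 2 errors

Because Beta–binomial updating is additive in the counts, the combined data contributed (α_post−α_prior, β_post−β_prior) successes and failures.
Total across both batches: 33−19=14 correct bits, 14−6=8 errors.
Subtract the first batch: 14−10=4 correct bits and 8−6=2 errors.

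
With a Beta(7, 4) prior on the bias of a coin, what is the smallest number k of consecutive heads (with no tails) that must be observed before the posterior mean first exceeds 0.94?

k = 56

After k heads and 0 tails the posterior is Beta(7+k, 4), with mean (7+k)/(7+4+k).
Set (7+k)/(11+k) > 0.94 and solve: k > (0.94·11 − 7)/(1 − 0.94) = 55.667.
The smallest integer exceeding 55.667 is 56, and checking k=56: (63)/(67) = 0.9403 > 0.94.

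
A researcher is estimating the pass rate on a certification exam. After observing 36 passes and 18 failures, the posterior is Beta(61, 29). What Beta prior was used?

Beta is conjugate to the binomial likelihood: posterior = Beta(α+s, β+f).
So α = 61 − 36 = 25 and β = 29 − 18 = 11.

Beta(25, 11)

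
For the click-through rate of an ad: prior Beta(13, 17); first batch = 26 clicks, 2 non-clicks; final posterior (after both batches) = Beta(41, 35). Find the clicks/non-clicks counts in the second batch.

2 clicks and 16 non-clicks

Because Beta–binomial updating is additive in the counts, the combined data contributed (α_post−α_prior, β_post−β_prior) successes and failures.
Total across both batches: 41−13=28 clicks, 35−17=18 non-clicks.
Subtract the first batch: 28−26=2 clicks and 18−2=16 non-clicks.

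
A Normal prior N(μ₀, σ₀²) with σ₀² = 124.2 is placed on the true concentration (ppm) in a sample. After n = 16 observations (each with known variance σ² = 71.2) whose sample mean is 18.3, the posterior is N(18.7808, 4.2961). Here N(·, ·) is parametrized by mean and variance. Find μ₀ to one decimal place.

μ₀ = 32.2

The posterior mean is a precision-weighted average: μ_n = (τ₀μ₀ + τ_data·x̄)/(τ₀+τ_data), with τ₀=1/σ₀² and τ_data=n/σ².
Here τ₀ = 1/124.2 = 0.008052 and τ_data = 16/71.2 = 0.224719, so τ_n = 0.232771.
Rearranging for μ₀: μ₀ = (μ_n·τ_n − τ_data·x̄)/τ₀ = (18.7808·0.232771 − 0.224719·18.3) / 0.008052 = 0.259268/0.008052 ≈ 32.2.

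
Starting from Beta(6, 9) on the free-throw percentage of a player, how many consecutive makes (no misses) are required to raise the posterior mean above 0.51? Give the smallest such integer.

k = 4

After k makes and 0 misses the posterior is Beta(6+k, 9), with mean (6+k)/(6+9+k).
Set (6+k)/(15+k) > 0.51 and solve: k > (0.51·15 − 6)/(1 − 0.51) = 3.367.
The smallest integer exceeding 3.367 is 4.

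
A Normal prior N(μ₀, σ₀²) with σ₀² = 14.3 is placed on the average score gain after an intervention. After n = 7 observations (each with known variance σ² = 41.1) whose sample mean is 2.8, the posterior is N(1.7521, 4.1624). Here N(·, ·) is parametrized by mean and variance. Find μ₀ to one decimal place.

μ₀ = -0.8

The posterior mean is a precision-weighted average: μ_n = (τ₀μ₀ + τ_data·x̄)/(τ₀+τ_data), with τ₀=1/σ₀² and τ_data=n/σ².
Here τ₀ = 1/14.3 = 0.069930 and τ_data = 7/41.1 = 0.170316, so τ_n = 0.240246.
Rearranging for μ₀: μ₀ = (μ_n·τ_n − τ_data·x̄)/τ₀ = (1.7521·0.240246 − 0.170316·2.8) / 0.069930 = -0.055950/0.069930 ≈ -0.8.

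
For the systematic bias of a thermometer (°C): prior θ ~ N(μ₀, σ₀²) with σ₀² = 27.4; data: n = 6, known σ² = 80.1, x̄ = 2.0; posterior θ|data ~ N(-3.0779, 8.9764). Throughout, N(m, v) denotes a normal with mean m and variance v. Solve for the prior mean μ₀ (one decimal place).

μ₀ = -13.5

With known observation variance, the Normal–Normal posterior has precision τ_n = τ₀ + n/σ² and mean μ_n = (τ₀μ₀ + (n/σ²)x̄)/τ_n.
Here τ₀ = 1/27.4 = 0.036496 and τ_data = 6/80.1 = 0.074906, so τ_n = 0.111402.
Rearranging for μ₀: μ₀ = (μ_n·τ_n − τ_data·x̄)/τ₀ = (-3.0779·0.111402 − 0.074906·2.0) / 0.036496 = -0.492696/0.036496 ≈ -13.5.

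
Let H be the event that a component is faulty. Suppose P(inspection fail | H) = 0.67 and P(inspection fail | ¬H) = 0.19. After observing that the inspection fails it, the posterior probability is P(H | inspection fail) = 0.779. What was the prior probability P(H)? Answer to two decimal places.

Bayes' rule in odds form gives O(H|E) = O(H)·[P(E|H)/P(E|¬H)], hence O(H) = O(H|E)/LR.
Posterior odds = 0.779/(1−0.779) = 3.5249. LR = 0.67/0.19 = 3.5263.
Prior odds = 3.5249/3.5263 = 0.9996, so P(H) = 0.9996/(1+0.9996) ≈ 0.50.

P(H) = 0.50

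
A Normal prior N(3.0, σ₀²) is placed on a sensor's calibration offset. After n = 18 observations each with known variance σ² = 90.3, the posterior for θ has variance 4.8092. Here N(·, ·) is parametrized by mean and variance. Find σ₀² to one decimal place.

For the Normal–Normal model with known σ², precisions add: τ_n = τ₀ + n/σ².
So 1/σ₀² = 1/4.8092 − 18/90.3 = 0.207935 − 0.199336 = 0.008599.
Hence σ₀² = 1/0.008599 ≈ 116.3.

σ₀² = 116.3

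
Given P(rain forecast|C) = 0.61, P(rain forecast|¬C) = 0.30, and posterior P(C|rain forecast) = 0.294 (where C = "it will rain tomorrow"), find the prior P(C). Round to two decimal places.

Bayes' rule in odds form gives O(C|E) = O(C)·[P(E|C)/P(E|¬C)], hence O(C) = O(C|E)/LR.
Posterior odds = 0.294/(1−0.294) = 0.4164. LR = 0.61/0.30 = 2.0333.
Prior odds = 0.4164/2.0333 = 0.2048, so P(C) = 0.2048/(1+0.2048) ≈ 0.17.

P(C) = 0.17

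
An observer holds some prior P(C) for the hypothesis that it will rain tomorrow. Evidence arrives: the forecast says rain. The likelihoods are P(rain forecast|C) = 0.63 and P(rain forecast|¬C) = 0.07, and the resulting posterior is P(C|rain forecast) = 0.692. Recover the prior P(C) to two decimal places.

P(C) = 0.20

Bayes' rule in odds form gives O(C|E) = O(C)·[P(E|C)/P(E|¬C)], hence O(C) = O(C|E)/LR.
Posterior odds = 0.692/(1−0.692) = 2.2468. LR = 0.63/0.07 = 9.0000.
Prior odds = 2.2468/9.0000 = 0.2496, so P(C) = 0.2496/(1+0.2496) ≈ 0.20.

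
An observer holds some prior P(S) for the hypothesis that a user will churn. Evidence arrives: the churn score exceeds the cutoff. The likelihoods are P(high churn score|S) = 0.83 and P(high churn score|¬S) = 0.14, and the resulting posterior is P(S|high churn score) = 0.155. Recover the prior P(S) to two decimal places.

P(S) = 0.03

In odds form, posterior odds = prior odds × likelihood ratio, so prior odds = posterior odds ÷ LR.
Posterior odds = 0.155/(1−0.155) = 0.1834. LR = 0.83/0.14 = 5.9286.
Prior odds = 0.1834/5.9286 = 0.0309, so P(S) = 0.0309/(1+0.0309) ≈ 0.03.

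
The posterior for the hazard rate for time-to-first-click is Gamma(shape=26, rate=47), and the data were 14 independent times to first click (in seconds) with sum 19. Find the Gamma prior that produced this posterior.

Gamma(shape=12, rate=28)

Gamma–exponential conjugacy: posterior shape = α + n, posterior rate = β + Σtᵢ.
So α = 26 − 14 = 12 and β = 47 − 19 = 28.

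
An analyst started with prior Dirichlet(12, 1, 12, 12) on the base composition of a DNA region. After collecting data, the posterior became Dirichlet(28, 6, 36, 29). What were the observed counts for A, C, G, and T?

For a Dirichlet(α) prior with multinomial counts c, the posterior is Dirichlet(α + c) componentwise.
Counts are posterior − prior componentwise: 28−12=16, 6−1=5, 36−12=24, 29−12=17.

counts (16, 5, 24, 17)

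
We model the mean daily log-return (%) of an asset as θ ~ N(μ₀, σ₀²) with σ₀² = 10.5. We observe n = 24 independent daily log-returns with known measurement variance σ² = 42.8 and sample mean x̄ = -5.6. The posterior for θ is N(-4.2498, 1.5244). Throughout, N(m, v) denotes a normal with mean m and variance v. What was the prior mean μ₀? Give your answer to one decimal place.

With known observation variance, the Normal–Normal posterior has precision τ_n = τ₀ + n/σ² and mean μ_n = (τ₀μ₀ + (n/σ²)x̄)/τ_n.
Here τ₀ = 1/10.5 = 0.095238 and τ_data = 24/42.8 = 0.560748, so τ_n = 0.655986.
Rearranging for μ₀: μ₀ = (μ_n·τ_n − τ_data·x̄)/τ₀ = (-4.2498·0.655986 − 0.560748·-5.6) / 0.095238 = 0.352379/0.095238 ≈ 3.7.

μ₀ = 3.7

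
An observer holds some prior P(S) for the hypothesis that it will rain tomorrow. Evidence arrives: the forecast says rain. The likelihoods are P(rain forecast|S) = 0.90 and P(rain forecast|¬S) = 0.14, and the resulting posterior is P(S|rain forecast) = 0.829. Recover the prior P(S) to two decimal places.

P(S) = 0.43

Bayes' rule in odds form gives O(S|E) = O(S)·[P(E|S)/P(E|¬S)], hence O(S) = O(S|E)/LR.
Posterior odds = 0.829/(1−0.829) = 4.8480. LR = 0.90/0.14 = 6.4286.
Prior odds = 4.8480/6.4286 = 0.7541, so P(S) = 0.7541/(1+0.7541) ≈ 0.43.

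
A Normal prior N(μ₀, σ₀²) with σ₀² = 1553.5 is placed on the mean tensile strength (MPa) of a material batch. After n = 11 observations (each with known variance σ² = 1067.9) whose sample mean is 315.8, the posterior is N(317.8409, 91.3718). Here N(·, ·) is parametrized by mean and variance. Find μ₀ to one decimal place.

The posterior mean is a precision-weighted average: μ_n = (τ₀μ₀ + τ_data·x̄)/(τ₀+τ_data), with τ₀=1/σ₀² and τ_data=n/σ².
Here τ₀ = 1/1553.5 = 0.000644 and τ_data = 11/1067.9 = 0.010301, so τ_n = 0.010945.
Rearranging for μ₀: μ₀ = (μ_n·τ_n − τ_data·x̄)/τ₀ = (317.8409·0.010945 − 0.010301·315.8) / 0.000644 = 0.225713/0.000644 ≈ 350.5.

μ₀ = 350.5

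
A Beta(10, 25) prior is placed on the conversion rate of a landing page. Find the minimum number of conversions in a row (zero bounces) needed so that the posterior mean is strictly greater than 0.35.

After k conversions and 0 bounces the posterior is Beta(10+k, 25), with mean (10+k)/(10+25+k).
Set (10+k)/(35+k) > 0.35 and solve: k > (0.35·35 − 10)/(1 − 0.35) = 3.462.
The smallest integer exceeding 3.462 is 4.

k = 4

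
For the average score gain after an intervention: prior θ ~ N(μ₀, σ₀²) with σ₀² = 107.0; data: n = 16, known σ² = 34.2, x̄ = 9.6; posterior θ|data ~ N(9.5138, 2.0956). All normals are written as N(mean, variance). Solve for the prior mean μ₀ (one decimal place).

μ₀ = 5.2

With known observation variance, the Normal–Normal posterior has precision τ_n = τ₀ + n/σ² and mean μ_n = (τ₀μ₀ + (n/σ²)x̄)/τ_n.
Here τ₀ = 1/107.0 = 0.009346 and τ_data = 16/34.2 = 0.467836, so τ_n = 0.477182.
Rearranging for μ₀: μ₀ = (μ_n·τ_n − τ_data·x̄)/τ₀ = (9.5138·0.477182 − 0.467836·9.6) / 0.009346 = 0.048589/0.009346 ≈ 5.2.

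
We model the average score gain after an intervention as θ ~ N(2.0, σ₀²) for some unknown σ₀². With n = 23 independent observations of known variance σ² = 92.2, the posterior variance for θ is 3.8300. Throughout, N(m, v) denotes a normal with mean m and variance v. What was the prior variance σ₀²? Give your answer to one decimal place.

σ₀² = 85.9

For the Normal–Normal model with known σ², precisions add: τ_n = τ₀ + n/σ².
So 1/σ₀² = 1/3.8300 − 23/92.2 = 0.261097 − 0.249458 = 0.011639.
Hence σ₀² = 1/0.011639 ≈ 85.9.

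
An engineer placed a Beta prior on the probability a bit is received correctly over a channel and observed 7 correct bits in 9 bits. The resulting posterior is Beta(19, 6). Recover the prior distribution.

Beta(12, 4)

A Beta(a, b) prior with s successes and f failures in binomial data gives a Beta(a+s, b+f) posterior.
Subtract the data counts: 19−7=12, 6−2=4.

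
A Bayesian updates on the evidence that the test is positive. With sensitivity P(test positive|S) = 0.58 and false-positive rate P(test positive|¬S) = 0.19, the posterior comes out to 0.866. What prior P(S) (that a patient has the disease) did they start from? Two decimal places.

P(S) = 0.68

Bayes' rule in odds form gives O(S|E) = O(S)·[P(E|S)/P(E|¬S)], hence O(S) = O(S|E)/LR.
Posterior odds = 0.866/(1−0.866) = 6.4627. LR = 0.58/0.19 = 3.0526.
Prior odds = 6.4627/3.0526 = 2.1171, so P(S) = 2.1171/(1+2.1171) ≈ 0.68.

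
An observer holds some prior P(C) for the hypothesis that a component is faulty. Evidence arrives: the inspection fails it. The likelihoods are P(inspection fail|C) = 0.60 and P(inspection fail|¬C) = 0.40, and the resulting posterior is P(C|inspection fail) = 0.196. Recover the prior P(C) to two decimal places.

In odds form, posterior odds = prior odds × likelihood ratio, so prior odds = posterior odds ÷ LR.
Posterior odds = 0.196/(1−0.196) = 0.2438. LR = 0.60/0.40 = 1.5000.
Prior odds = 0.2438/1.5000 = 0.1625, so P(C) = 0.1625/(1+0.1625) ≈ 0.14.

P(C) = 0.14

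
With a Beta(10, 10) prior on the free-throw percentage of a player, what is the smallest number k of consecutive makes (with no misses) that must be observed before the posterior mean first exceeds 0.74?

k = 19

After k makes and 0 misses the posterior is Beta(10+k, 10), with mean (10+k)/(10+10+k).
Set (10+k)/(20+k) > 0.74 and solve: k > (0.74·20 − 10)/(1 − 0.74) = 18.462.
The smallest integer exceeding 18.462 is 19, and checking k=19: (29)/(39) = 0.7436 > 0.74.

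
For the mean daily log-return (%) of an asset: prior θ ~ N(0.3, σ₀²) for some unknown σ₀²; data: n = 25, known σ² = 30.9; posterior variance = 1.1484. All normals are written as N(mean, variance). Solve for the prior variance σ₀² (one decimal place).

For the Normal–Normal model with known σ², precisions add: τ_n = τ₀ + n/σ².
So 1/σ₀² = 1/1.1484 − 25/30.9 = 0.870777 − 0.809061 = 0.061716.
Hence σ₀² = 1/0.061716 ≈ 16.2.

σ₀² = 16.2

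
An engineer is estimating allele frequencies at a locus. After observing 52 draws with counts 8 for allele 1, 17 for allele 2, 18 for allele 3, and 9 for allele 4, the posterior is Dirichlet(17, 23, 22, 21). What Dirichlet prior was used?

Dirichlet(9, 6, 4, 12)

For a Dirichlet(α) prior with multinomial counts c, the posterior is Dirichlet(α + c) componentwise.
Subtract each count from the matching posterior parameter: 17−8=9, 23−17=6, 22−18=4, 21−9=12.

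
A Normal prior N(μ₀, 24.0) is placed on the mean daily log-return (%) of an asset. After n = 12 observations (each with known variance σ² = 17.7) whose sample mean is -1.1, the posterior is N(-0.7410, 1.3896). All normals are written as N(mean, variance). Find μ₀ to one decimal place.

The posterior mean is a precision-weighted average: μ_n = (τ₀μ₀ + τ_data·x̄)/(τ₀+τ_data), with τ₀=1/σ₀² and τ_data=n/σ².
Here τ₀ = 1/24.0 = 0.041667 and τ_data = 12/17.7 = 0.677966, so τ_n = 0.719633.
Rearranging for μ₀: μ₀ = (μ_n·τ_n − τ_data·x̄)/τ₀ = (-0.7410·0.719633 − 0.677966·-1.1) / 0.041667 = 0.212515/0.041667 ≈ 5.1.

μ₀ = 5.1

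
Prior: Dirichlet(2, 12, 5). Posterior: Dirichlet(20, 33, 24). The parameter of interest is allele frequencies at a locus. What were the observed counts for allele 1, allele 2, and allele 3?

For a Dirichlet(α) prior with multinomial counts c, the posterior is Dirichlet(α + c) componentwise.
Counts are posterior − prior componentwise: 20−2=18, 33−12=21, 24−5=19.

counts (18, 21, 19)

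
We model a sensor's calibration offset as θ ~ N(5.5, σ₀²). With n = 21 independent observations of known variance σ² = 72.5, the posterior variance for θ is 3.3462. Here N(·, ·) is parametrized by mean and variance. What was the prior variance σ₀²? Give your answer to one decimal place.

Posterior precision equals prior precision plus data precision: 1/σ_n² = 1/σ₀² + n/σ².
So 1/σ₀² = 1/3.3462 − 21/72.5 = 0.298846 − 0.289655 = 0.009191.
Hence σ₀² = 1/0.009191 ≈ 108.8.

σ₀² = 108.8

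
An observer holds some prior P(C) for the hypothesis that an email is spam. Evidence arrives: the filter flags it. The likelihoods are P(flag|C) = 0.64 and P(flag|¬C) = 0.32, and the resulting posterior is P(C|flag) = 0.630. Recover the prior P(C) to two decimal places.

In odds form, posterior odds = prior odds × likelihood ratio, so prior odds = posterior odds ÷ LR.
Posterior odds = 0.630/(1−0.630) = 1.7027. LR = 0.64/0.32 = 2.0000.
Prior odds = 1.7027/2.0000 = 0.8514, so P(C) = 0.8514/(1+0.8514) ≈ 0.46.

P(C) = 0.46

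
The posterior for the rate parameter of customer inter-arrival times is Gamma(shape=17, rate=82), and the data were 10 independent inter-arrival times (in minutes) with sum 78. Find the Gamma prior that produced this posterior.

Gamma(shape=7, rate=4)

For an exponential likelihood with a Gamma(α, β) prior on the rate, n observations with total T give posterior Gamma(α+n, β+T).
So α = 17 − 10 = 7 and β = 82 − 78 = 4.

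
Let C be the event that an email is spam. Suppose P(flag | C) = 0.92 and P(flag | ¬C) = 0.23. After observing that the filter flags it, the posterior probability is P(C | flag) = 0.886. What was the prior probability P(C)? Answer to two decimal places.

Bayes' rule in odds form gives O(C|E) = O(C)·[P(E|C)/P(E|¬C)], hence O(C) = O(C|E)/LR.
Posterior odds = 0.886/(1−0.886) = 7.7719. LR = 0.92/0.23 = 4.0000.
Prior odds = 7.7719/4.0000 = 1.9430, so P(C) = 1.9430/(1+1.9430) ≈ 0.66.

P(C) = 0.66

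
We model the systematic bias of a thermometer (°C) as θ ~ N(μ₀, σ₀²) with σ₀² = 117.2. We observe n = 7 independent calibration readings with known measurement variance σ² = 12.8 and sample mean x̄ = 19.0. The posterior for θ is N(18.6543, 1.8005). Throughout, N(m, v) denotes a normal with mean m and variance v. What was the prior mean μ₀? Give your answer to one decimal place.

μ₀ = -3.5

The posterior mean is a precision-weighted average: μ_n = (τ₀μ₀ + τ_data·x̄)/(τ₀+τ_data), with τ₀=1/σ₀² and τ_data=n/σ².
Here τ₀ = 1/117.2 = 0.008532 and τ_data = 7/12.8 = 0.546875, so τ_n = 0.555407.
Rearranging for μ₀: μ₀ = (μ_n·τ_n − τ_data·x̄)/τ₀ = (18.6543·0.555407 − 0.546875·19.0) / 0.008532 = -0.029896/0.008532 ≈ -3.5.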